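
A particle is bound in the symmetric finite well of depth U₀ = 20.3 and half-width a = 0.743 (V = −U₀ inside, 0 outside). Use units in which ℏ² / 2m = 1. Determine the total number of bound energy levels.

Define the well-strength parameter z₀ = (a/ℏ)√(2mU₀) = 0.743 × √(2·0.5·20.3) = 3.348.
The even/odd transcendental equations gain one root per π/2 in z₀, giving N = 1 + ⌊2z₀/π⌋ = 1 + ⌊2.131⌋ = 3.

N = 3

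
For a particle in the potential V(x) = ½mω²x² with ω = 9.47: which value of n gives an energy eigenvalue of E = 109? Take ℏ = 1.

n = 11

E_n = ℏω(n + ½) ⇒ n = E/(ℏω) − ½ = 109/9.47 − 0.5 = 11.010 → n = 11.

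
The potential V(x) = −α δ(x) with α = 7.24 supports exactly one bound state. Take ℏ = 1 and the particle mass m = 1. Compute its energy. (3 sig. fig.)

E = -26.2

For x ≠ 0 the bound state is ψ ∝ e^{−κ|x|}; integrating the TISE across the delta gives the cusp condition 2κ = 2mα/ℏ², so κ = 7.240.
Then E = −ℏ²κ²/(2m) = −mα²/(2ℏ²) = -26.21.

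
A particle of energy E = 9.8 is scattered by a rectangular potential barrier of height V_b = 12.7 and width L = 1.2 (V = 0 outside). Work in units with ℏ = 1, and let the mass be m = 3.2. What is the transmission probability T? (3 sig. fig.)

T = 0.0000911

Since E < V_b the interior solution is evanescent with decay constant κ = √(2m(V_b − E))/ℏ = 4.308.
κL = 5.170, sinh(κL) = 87.93.
The exact tunnelling result is T⁻¹ = 1 + V_b² sinh²(κL) / [4E(V_b − E)] = 10970, so T = 0.0000911.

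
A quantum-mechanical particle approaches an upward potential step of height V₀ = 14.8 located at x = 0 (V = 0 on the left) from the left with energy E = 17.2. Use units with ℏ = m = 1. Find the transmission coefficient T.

T = 0.792

On each side the TISE gives plane waves with k = √(2m(E − V))/ℏ: k₁ = √(2·1·17.2) = 5.865, k₂ = √(2·1·2.4) = 2.191.
Continuity of ψ and ψ′ at the step yields the reflection amplitude r = (k₁ − k₂)/(k₁ + k₂) = 0.4561; thus R = |r|² = 0.2080, T = 0.7920.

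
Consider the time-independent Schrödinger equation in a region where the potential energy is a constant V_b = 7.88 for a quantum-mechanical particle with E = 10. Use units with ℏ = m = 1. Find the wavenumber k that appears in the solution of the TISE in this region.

k = 2.06

With E > V_b the solution is oscillatory, ψ ∝ e^{±ikx} with k = √(2m(E − V_b))/ℏ.
k = √(2 × 1 × 2.12) = 2.059.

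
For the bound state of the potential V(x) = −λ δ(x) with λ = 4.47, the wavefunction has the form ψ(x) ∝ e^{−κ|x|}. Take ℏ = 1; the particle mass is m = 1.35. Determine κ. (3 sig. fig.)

Integrating the TISE across x = 0 gives the cusp condition ψ'(0⁺) − ψ'(0⁻) = −(2mλ/ℏ²)ψ(0).
With ψ ∝ e^{−κ|x|} this yields −2κ = −2mλ/ℏ², so κ = mλ/ℏ² = 6.035.

κ = 6.03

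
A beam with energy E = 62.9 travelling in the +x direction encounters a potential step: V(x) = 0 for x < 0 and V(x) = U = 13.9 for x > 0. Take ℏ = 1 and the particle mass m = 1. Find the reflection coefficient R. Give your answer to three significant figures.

On each side the TISE gives plane waves with k = √(2m(E − V))/ℏ: k₁ = √(2·1·62.9) = 11.22, k₂ = √(2·1·49) = 9.899.
Continuity of ψ and ψ′ at the step yields the reflection amplitude r = (k₁ − k₂)/(k₁ + k₂) = 0.06235; thus R = |r|² = 0.003888, T = 0.9961.

R = 0.00389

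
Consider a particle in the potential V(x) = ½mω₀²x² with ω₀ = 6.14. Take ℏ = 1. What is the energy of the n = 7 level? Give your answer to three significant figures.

E = 46.1

Using E_n = (n + ½)ℏω₀: E_7 = 7.5 × 6.14 = 46.05.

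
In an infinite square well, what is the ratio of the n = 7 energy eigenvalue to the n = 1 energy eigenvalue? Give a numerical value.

E_n = n²π²ℏ²/(2mL²) so the ratio is n₂²/n₁² = 49/1 = 49.

49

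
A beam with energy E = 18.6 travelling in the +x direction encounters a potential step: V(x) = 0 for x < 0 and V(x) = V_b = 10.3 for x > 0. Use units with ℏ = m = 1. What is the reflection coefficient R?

On each side the TISE gives plane waves with k = √(2m(E − V))/ℏ: k₁ = √(2·1·18.6) = 6.099, k₂ = √(2·1·8.3) = 4.074.
Continuity of ψ and ψ′ at the step yields the reflection amplitude r = (k₁ − k₂)/(k₁ + k₂) = 0.1990; thus R = |r|² = 0.03961, T = 0.9604.

R = 0.0396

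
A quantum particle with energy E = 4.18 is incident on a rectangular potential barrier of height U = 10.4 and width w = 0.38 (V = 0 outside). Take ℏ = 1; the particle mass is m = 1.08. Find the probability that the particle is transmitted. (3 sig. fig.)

T = 0.212

Since E < U the interior solution is evanescent with decay constant κ = √(2m(U − E))/ℏ = 3.665.
κw = 1.393, sinh(κw) = 1.889.
Matching ψ, ψ′ at both faces gives T = [1 + U² sinh²(κw) / (4E(U − E))]⁻¹ = 1/4.711 = 0.212.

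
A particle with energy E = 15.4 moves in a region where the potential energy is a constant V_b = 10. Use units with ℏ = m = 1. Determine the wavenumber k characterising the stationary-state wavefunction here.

k = 3.29

With E > V_b the solution is oscillatory, ψ ∝ e^{±ikx} with k = √(2m(E − V_b))/ℏ.
k = √(2 × 1 × 5.4) = 3.286.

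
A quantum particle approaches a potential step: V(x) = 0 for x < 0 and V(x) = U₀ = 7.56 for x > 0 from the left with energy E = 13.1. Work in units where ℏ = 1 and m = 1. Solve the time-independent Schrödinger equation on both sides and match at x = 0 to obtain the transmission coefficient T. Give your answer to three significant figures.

The wavenumbers are k₁ = √(2mE)/ℏ = 5.119 on the left and k₂ = √(2m(E − U₀))/ℏ = 3.329 on the right.
Matching ψ and ψ′ at x = 0 gives r = (k₁ − k₂)/(k₁ + k₂), so R = r² = 0.04490 and T = 1 − R = 0.9551.

T = 0.955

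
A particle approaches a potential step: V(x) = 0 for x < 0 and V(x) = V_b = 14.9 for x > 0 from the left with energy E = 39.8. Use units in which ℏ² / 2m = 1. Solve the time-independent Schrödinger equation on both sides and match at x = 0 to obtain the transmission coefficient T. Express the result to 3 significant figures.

T = 0.986

The wavenumbers are k₁ = √(2mE)/ℏ = 6.309 on the left and k₂ = √(2m(E − V_b))/ℏ = 4.990 on the right.
Continuity of ψ and ψ′ at the step yields the reflection amplitude r = (k₁ − k₂)/(k₁ + k₂) = 0.1167; thus R = |r|² = 0.01362, T = 0.9864.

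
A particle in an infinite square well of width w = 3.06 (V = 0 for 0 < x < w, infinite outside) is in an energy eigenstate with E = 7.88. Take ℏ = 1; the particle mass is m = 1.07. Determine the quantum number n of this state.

From E_n = n²π²ℏ²/(2mw²) invert to n = √(2mw²E)/(πℏ).
n = (3.06/π) × √(2 × 1.07 × 7.88) = 4.000 → n = 4.

n = 4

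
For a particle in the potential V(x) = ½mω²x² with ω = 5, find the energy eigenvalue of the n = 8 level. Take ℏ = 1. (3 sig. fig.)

E = 42.5

The oscillator eigenvalues are E_n = ℏω(n + ½), so E_8 = 5 × 8.5 = 42.50.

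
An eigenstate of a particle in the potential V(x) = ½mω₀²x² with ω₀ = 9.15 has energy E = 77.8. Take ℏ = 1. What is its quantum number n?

n = 8

Invert E_n = (n + ½)ℏω₀: n = E/ℏω₀ − ½ = 8.003, so n = 8.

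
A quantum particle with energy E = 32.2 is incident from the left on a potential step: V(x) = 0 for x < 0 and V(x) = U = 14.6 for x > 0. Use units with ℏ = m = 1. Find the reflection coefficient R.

R = 0.0225

The wavenumbers are k₁ = √(2mE)/ℏ = 8.025 on the left and k₂ = √(2m(E − U))/ℏ = 5.933 on the right.
Matching ψ and ψ′ at x = 0 gives r = (k₁ − k₂)/(k₁ + k₂), so R = r² = 0.02246 and T = 1 − R = 0.9775.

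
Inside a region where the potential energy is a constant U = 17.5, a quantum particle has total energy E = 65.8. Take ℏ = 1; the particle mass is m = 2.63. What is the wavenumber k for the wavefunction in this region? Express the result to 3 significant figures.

With E > U the solution is oscillatory, ψ ∝ e^{±ikx} with k = √(2m(E − U))/ℏ.
k = √(2 × 2.63 × 48.3) = 15.94.

k = 15.9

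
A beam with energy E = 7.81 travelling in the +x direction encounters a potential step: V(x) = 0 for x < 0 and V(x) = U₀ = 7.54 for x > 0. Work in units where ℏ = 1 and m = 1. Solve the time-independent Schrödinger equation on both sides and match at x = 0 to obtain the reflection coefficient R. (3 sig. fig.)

R = 0.471

The wavenumbers are k₁ = √(2mE)/ℏ = 3.952 on the left and k₂ = √(2m(E − U₀))/ℏ = 0.7348 on the right.
Continuity of ψ and ψ′ at the step yields the reflection amplitude r = (k₁ − k₂)/(k₁ + k₂) = 0.6864; thus R = |r|² = 0.4712, T = 0.5288.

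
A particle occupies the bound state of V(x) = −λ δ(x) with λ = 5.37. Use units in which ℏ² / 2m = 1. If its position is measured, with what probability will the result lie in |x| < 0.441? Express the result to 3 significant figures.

P = 0.906

The normalised bound state is ψ = √κ e^{−κ|x|} with κ = mλ/ℏ² = 2.685.
P(|x| < d) = ∫_{−d}^{d} κ e^{−2κ|x|} dx = 1 − e^{−2κd} = 1 − e^{−2.368} = 0.9063.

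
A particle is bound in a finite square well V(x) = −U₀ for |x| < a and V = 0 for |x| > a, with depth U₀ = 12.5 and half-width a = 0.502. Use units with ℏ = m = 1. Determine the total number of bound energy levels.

N = 2

Define the well-strength parameter z₀ = (a/ℏ)√(2mU₀) = 0.502 × √(2·1·12.5) = 2.510.
A new bound state (alternating even/odd) appears each time z₀ passes a multiple of π/2, so N = ⌊2z₀/π⌋ + 1 = ⌊1.598⌋ + 1 = 2.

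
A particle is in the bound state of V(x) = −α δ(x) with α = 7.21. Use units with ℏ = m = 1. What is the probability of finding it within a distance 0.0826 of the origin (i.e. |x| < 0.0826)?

The normalised bound state is ψ = √κ e^{−κ|x|} with κ = mα/ℏ² = 7.210.
P(|x| < d) = ∫_{−d}^{d} κ e^{−2κ|x|} dx = 1 − e^{−2κd} = 1 − e^{−1.191} = 0.6961.

P = 0.696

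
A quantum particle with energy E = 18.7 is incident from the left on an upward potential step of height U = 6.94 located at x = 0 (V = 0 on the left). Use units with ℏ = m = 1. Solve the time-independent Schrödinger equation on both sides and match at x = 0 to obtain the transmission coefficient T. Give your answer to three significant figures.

T = 0.987

The wavenumbers are k₁ = √(2mE)/ℏ = 6.116 on the left and k₂ = √(2m(E − U))/ℏ = 4.850 on the right.
Continuity of ψ and ψ′ at the step yields the reflection amplitude r = (k₁ − k₂)/(k₁ + k₂) = 0.1154; thus R = |r|² = 0.01333, T = 0.9867.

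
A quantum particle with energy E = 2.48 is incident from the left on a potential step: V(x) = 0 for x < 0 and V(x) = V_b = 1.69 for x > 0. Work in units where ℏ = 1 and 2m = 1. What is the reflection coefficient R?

On each side the TISE gives plane waves with k = √(2m(E − V))/ℏ: k₁ = √(2·½·2.48) = 1.575, k₂ = √(2·½·0.79) = 0.8888.
Continuity of ψ and ψ′ at the step yields the reflection amplitude r = (k₁ − k₂)/(k₁ + k₂) = 0.2784; thus R = |r|² = 0.07753, T = 0.9225.

R = 0.0775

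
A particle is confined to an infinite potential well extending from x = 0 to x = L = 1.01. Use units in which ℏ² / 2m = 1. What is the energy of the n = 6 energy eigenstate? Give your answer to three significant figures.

E = 348

The infinite-well eigenfunctions ψ_n = √(2/L) sin(nπx/L) vanish at both walls, giving E_n = n²π²ℏ²/(2mL²).
E_6 = 6² × π² / (2 × 0.5 × 1.01²) = 348.3.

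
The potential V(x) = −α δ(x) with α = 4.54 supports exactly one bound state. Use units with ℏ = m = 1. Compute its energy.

The bound state is ψ(x) = √κ e^{−κ|x|}. The derivative jump ψ'(0⁺) − ψ'(0⁻) = −(2mα/ℏ²)ψ(0) fixes κ = mα/ℏ² = 4.540.
Then E = −ℏ²κ²/(2m) = −mα²/(2ℏ²) = -10.31.

E = -10.3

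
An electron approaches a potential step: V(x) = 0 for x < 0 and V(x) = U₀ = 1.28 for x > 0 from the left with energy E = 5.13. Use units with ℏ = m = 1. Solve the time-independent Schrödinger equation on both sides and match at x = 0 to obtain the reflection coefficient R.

On each side the TISE gives plane waves with k = √(2m(E − V))/ℏ: k₁ = √(2·1·5.13) = 3.203, k₂ = √(2·1·3.85) = 2.775.
Matching ψ and ψ′ at x = 0 gives r = (k₁ − k₂)/(k₁ + k₂), so R = r² = 0.005132 and T = 1 − R = 0.9949.

R = 0.00513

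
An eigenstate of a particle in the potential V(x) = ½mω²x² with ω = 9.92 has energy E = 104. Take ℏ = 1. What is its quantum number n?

E_n = ℏω(n + ½) ⇒ n = E/(ℏω) − ½ = 104/9.92 − 0.5 = 9.984 → n = 10.

n = 10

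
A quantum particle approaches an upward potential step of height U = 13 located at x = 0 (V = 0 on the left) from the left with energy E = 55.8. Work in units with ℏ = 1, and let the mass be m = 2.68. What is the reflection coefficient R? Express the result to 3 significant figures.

R = 0.00438

On each side the TISE gives plane waves with k = √(2m(E − V))/ℏ: k₁ = √(2·2.68·55.8) = 17.29, k₂ = √(2·2.68·42.8) = 15.15.
Continuity of ψ and ψ′ at the step yields the reflection amplitude r = (k₁ − k₂)/(k₁ + k₂) = 0.06621; thus R = |r|² = 0.004384, T = 0.9956.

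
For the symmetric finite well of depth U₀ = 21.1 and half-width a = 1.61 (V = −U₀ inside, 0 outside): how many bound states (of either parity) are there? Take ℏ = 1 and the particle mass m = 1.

Define the well-strength parameter z₀ = (a/ℏ)√(2mU₀) = 1.61 × √(2·1·21.1) = 10.46.
The even/odd transcendental equations gain one root per π/2 in z₀, giving N = 1 + ⌊2z₀/π⌋ = 1 + ⌊6.658⌋ = 7.

N = 7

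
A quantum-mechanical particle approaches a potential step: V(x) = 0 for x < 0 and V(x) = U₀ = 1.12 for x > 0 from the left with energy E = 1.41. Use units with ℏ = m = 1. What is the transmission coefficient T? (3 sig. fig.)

On each side the TISE gives plane waves with k = √(2m(E − V))/ℏ: k₁ = √(2·1·1.41) = 1.679, k₂ = √(2·1·0.29) = 0.7616.
Continuity of ψ and ψ′ at the step yields the reflection amplitude r = (k₁ − k₂)/(k₁ + k₂) = 0.3760; thus R = |r|² = 0.1414, T = 0.8586.

T = 0.859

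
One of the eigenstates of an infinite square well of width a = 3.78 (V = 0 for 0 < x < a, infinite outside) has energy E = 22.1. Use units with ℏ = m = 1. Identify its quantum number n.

For an infinite well E_n = n²π²ℏ²/(2ma²), so n = (a/πℏ)√(2mE).
n = (3.78/π) × √(2 × 1 × 22.1) = 7.999 → n = 8.

n = 8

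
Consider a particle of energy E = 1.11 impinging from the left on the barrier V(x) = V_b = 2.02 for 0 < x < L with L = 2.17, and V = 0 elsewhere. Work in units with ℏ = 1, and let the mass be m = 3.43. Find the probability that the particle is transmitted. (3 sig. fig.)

T = 0.0000773

Since E < V_b the interior solution is evanescent with decay constant κ = √(2m(V_b − E))/ℏ = 2.499.
κL = 5.422, sinh(κL) = 113.1.
Matching ψ, ψ′ at both faces gives T = [1 + V_b² sinh²(κL) / (4E(V_b − E))]⁻¹ = 1/12930 = 0.0000773.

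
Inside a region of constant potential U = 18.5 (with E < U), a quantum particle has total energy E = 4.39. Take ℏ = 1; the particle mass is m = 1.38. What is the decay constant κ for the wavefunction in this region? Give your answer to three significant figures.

κ = 6.24

Since E < U the TISE in this region is ψ'' = κ²ψ with κ = √(2m(U − E))/ℏ.
κ = √(2 × 1.38 × 14.11) = 6.240.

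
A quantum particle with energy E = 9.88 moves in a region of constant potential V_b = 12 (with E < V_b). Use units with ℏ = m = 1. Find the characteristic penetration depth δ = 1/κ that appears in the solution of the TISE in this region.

δ = 0.486

Since E < V_b the TISE in this region is ψ'' = κ²ψ with κ = √(2m(V_b − E))/ℏ.
κ = √(2 × 1 × 2.12) = 2.059. The penetration depth is δ = 1/κ = 0.486.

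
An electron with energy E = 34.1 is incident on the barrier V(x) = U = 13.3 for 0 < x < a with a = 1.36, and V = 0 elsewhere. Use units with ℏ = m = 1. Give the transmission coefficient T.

Above the barrier the interior wavenumber is k₂ = √(2m(E − U))/ℏ = 6.450, giving phase k₂a = 8.772.
T = [1 + U² sin²(k₂a) / (4E(E − U))]⁻¹ = 1/1.023 = 0.977.

T = 0.977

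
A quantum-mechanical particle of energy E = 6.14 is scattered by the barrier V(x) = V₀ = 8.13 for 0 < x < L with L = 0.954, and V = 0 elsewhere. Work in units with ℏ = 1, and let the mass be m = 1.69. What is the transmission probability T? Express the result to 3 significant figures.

T = 0.0208

Since E < V₀ the interior solution is evanescent with decay constant κ = √(2m(V₀ − E))/ℏ = 2.593.
κL = 2.474, sinh(κL) = 5.894.
Matching ψ, ψ′ at both faces gives T = [1 + V₀² sinh²(κL) / (4E(V₀ − E))]⁻¹ = 1/47.98 = 0.0208.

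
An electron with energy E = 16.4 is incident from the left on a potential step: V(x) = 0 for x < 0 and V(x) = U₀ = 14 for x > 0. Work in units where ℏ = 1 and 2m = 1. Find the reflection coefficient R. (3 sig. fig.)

R = 0.199

The wavenumbers are k₁ = √(2mE)/ℏ = 4.050 on the left and k₂ = √(2m(E − U₀))/ℏ = 1.549 on the right.
Matching ψ and ψ′ at x = 0 gives r = (k₁ − k₂)/(k₁ + k₂), so R = r² = 0.1995 and T = 1 − R = 0.8005.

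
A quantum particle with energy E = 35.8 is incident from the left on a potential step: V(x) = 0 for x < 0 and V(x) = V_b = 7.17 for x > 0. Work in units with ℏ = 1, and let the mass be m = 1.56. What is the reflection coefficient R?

R = 0.00312

The wavenumbers are k₁ = √(2mE)/ℏ = 10.57 on the left and k₂ = √(2m(E − V_b))/ℏ = 9.451 on the right.
Matching ψ and ψ′ at x = 0 gives r = (k₁ − k₂)/(k₁ + k₂), so R = r² = 0.003115 and T = 1 − R = 0.9969.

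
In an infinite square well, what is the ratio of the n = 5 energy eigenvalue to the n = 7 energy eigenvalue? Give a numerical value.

0.510204

Since E_n ∝ n², the ratio is (5/7)² = 0.510204.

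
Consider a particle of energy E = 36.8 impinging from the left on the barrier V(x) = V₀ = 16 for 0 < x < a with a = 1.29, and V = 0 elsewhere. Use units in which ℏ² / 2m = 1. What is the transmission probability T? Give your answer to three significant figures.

Above the barrier the interior wavenumber is k₂ = √(2m(E − V₀))/ℏ = 4.561, giving phase k₂a = 5.883.
Matching at both interfaces gives T⁻¹ = 1 + V₀² sin²(k₂a) / [4E(E − V₀)] = 1.013, hence T = 0.987.

T = 0.987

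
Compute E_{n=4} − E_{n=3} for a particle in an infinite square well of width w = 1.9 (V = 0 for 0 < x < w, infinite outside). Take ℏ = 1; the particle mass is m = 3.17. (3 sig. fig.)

ΔE = 3.02

E_n = n²π²ℏ²/(2mw²), so ΔE = (4² − 3²) π²ℏ²/(2mw²).
ΔE = 7 × π² / (2 × 3.17 × 1.9²) = 3.019.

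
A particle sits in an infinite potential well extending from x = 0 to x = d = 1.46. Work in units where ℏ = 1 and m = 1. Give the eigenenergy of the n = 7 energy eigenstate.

E = 113

Requiring ψ(0) = ψ(d) = 0 quantises k = nπ/d, hence E_n = ℏ²k²/2m = n²π²ℏ²/(2md²).
E_7 = 7² × π² / (2 × 1 × 1.46²) = 113.4.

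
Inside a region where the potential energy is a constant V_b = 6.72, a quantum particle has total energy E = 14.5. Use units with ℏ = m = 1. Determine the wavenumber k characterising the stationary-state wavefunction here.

With E > V_b the solution is oscillatory, ψ ∝ e^{±ikx} with k = √(2m(E − V_b))/ℏ.
k = √(2 × 1 × 7.78) = 3.945.

k = 3.94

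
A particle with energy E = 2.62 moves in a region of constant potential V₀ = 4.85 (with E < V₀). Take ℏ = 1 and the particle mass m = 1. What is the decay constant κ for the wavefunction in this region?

κ = 2.11

Since E < V₀ the TISE in this region is ψ'' = κ²ψ with κ = √(2m(V₀ − E))/ℏ.
κ = √(2 × 1 × 2.23) = 2.112.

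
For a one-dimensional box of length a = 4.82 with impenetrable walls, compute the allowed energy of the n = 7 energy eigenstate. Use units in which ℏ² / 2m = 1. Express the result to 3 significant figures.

The infinite-well eigenfunctions ψ_n = √(2/a) sin(nπx/a) vanish at both walls, giving E_n = n²π²ℏ²/(2ma²).
E_7 = 7² × π² / (2 × 0.5 × 4.82²) = 20.82.

E = 20.8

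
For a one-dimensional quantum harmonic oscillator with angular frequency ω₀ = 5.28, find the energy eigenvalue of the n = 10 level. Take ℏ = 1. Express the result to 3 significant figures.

Using E_n = (n + ½)ℏω₀: E_10 = 10.5 × 5.28 = 55.44.

E = 55.4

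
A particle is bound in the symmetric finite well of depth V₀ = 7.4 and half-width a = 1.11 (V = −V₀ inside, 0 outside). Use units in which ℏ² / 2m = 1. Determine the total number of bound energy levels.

N = 2

Define the well-strength parameter z₀ = (a/ℏ)√(2mV₀) = 1.11 × √(2·0.5·7.4) = 3.020.
The even/odd transcendental equations gain one root per π/2 in z₀, giving N = 1 + ⌊2z₀/π⌋ = 1 + ⌊1.922⌋ = 2.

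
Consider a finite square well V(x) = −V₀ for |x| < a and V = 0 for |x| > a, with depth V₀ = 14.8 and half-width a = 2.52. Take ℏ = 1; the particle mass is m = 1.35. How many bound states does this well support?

Define the well-strength parameter z₀ = (a/ℏ)√(2mV₀) = 2.52 × √(2·1.35·14.8) = 15.93.
The even/odd transcendental equations gain one root per π/2 in z₀, giving N = 1 + ⌊2z₀/π⌋ = 1 + ⌊10.14⌋ = 11.

N = 11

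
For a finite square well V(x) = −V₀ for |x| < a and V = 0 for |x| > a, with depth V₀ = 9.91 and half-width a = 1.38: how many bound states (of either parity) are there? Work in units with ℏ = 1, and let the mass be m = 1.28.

N = 5

The dimensionless depth is z₀ = a√(2mV₀)/ℏ = 1.38 × √(25.37) = 6.951.
A new bound state (alternating even/odd) appears each time z₀ passes a multiple of π/2, so N = ⌊2z₀/π⌋ + 1 = ⌊4.425⌋ + 1 = 5.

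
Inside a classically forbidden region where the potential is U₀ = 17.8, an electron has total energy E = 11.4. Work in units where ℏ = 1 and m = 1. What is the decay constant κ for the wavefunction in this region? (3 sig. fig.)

Since E < U₀ the TISE in this region is ψ'' = κ²ψ with κ = √(2m(U₀ − E))/ℏ.
κ = √(2 × 1 × 6.4) = 3.578.

κ = 3.58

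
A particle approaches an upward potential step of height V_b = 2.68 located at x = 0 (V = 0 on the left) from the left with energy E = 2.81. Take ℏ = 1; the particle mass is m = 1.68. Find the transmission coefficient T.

T = 0.583

On each side the TISE gives plane waves with k = √(2m(E − V))/ℏ: k₁ = √(2·1.68·2.81) = 3.073, k₂ = √(2·1.68·0.13) = 0.6609.
Matching ψ and ψ′ at x = 0 gives r = (k₁ − k₂)/(k₁ + k₂), so R = r² = 0.4173 and T = 1 − R = 0.5827.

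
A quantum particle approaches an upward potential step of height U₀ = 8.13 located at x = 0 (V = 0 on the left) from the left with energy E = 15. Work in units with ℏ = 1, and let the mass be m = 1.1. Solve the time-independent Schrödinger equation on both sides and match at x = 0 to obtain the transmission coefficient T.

The wavenumbers are k₁ = √(2mE)/ℏ = 5.745 on the left and k₂ = √(2m(E − U₀))/ℏ = 3.888 on the right.
Matching ψ and ψ′ at x = 0 gives r = (k₁ − k₂)/(k₁ + k₂), so R = r² = 0.03716 and T = 1 − R = 0.9628.

T = 0.963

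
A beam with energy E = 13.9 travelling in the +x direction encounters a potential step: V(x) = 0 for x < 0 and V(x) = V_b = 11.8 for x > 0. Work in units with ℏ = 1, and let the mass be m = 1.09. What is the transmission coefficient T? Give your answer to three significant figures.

T = 0.806

On each side the TISE gives plane waves with k = √(2m(E − V))/ℏ: k₁ = √(2·1.09·13.9) = 5.505, k₂ = √(2·1.09·2.1) = 2.140.
Matching ψ and ψ′ at x = 0 gives r = (k₁ − k₂)/(k₁ + k₂), so R = r² = 0.1938 and T = 1 − R = 0.8062.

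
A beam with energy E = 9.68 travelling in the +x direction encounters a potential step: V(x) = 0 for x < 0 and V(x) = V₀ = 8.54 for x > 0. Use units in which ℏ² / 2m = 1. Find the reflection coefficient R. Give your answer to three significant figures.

R = 0.239

The wavenumbers are k₁ = √(2mE)/ℏ = 3.111 on the left and k₂ = √(2m(E − V₀))/ℏ = 1.068 on the right.
Continuity of ψ and ψ′ at the step yields the reflection amplitude r = (k₁ − k₂)/(k₁ + k₂) = 0.4890; thus R = |r|² = 0.2391, T = 0.7609.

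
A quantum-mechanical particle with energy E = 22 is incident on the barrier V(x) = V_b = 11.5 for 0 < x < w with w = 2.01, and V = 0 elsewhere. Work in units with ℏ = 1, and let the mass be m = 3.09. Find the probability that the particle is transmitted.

T = 0.970

Above the barrier the interior wavenumber is k₂ = √(2m(E − V_b))/ℏ = 8.055, giving phase k₂w = 16.19.
Matching at both interfaces gives T⁻¹ = 1 + V_b² sin²(k₂w) / [4E(E − V_b)] = 1.031, hence T = 0.970.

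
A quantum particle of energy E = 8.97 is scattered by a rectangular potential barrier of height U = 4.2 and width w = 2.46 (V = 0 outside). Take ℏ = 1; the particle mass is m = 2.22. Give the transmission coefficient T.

E > U: inside the barrier k₂ = √(2m(E − U))/ℏ = 4.602, k₂w = 11.32.
Matching at both interfaces gives T⁻¹ = 1 + U² sin²(k₂w) / [4E(E − U)] = 1.093, hence T = 0.915.

T = 0.915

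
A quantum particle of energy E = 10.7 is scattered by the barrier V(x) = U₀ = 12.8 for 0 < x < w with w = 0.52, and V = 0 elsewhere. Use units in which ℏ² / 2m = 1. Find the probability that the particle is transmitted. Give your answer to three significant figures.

E < U₀: inside the barrier ψ ∝ e^{±κx} with κ = √(2m(U₀ − E))/ℏ = 1.449.
κw = 0.7536, sinh(κw) = 0.8269.
Matching ψ, ψ′ at both faces gives T = [1 + U₀² sinh²(κw) / (4E(U₀ − E))]⁻¹ = 1/2.246 = 0.445.

T = 0.445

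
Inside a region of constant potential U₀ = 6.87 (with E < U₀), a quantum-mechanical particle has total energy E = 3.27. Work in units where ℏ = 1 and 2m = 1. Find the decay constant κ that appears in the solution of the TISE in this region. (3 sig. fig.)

Since E < U₀ the TISE in this region is ψ'' = κ²ψ with κ = √(2m(U₀ − E))/ℏ.
κ = √(2 × 0.5 × 3.6) = 1.897.

κ = 1.90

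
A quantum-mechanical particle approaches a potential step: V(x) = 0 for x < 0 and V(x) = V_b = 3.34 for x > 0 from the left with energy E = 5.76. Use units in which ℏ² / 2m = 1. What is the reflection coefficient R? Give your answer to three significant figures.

The wavenumbers are k₁ = √(2mE)/ℏ = 2.400 on the left and k₂ = √(2m(E − V_b))/ℏ = 1.556 on the right.
Continuity of ψ and ψ′ at the step yields the reflection amplitude r = (k₁ − k₂)/(k₁ + k₂) = 0.2135; thus R = |r|² = 0.04556, T = 0.9544.

R = 0.0456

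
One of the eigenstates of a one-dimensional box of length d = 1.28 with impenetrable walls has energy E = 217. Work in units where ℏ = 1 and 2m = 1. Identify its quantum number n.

For an infinite well E_n = n²π²ℏ²/(2md²), so n = (d/πℏ)√(2mE).
n = (1.28/π) × √(2 × 0.5 × 217) = 6.002 → n = 6.

n = 6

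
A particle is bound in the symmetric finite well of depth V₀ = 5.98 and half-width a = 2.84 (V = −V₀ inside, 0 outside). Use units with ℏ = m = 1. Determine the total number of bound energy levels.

N = 7

The dimensionless depth is z₀ = a√(2mV₀)/ℏ = 2.84 × √(11.96) = 9.822.
The even/odd transcendental equations gain one root per π/2 in z₀, giving N = 1 + ⌊2z₀/π⌋ = 1 + ⌊6.253⌋ = 7.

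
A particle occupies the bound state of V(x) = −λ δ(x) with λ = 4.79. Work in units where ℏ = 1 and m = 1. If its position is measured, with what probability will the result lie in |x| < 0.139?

P = 0.736

The normalised bound state is ψ = √κ e^{−κ|x|} with κ = mλ/ℏ² = 4.790.
P(|x| < d) = ∫_{−d}^{d} κ e^{−2κ|x|} dx = 1 − e^{−2κd} = 1 − e^{−1.332} = 0.7360.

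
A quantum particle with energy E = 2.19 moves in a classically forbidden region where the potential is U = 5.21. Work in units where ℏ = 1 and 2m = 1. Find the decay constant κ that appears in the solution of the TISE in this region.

κ = 1.74

Since E < U the TISE in this region is ψ'' = κ²ψ with κ = √(2m(U − E))/ℏ.
κ = √(2 × 0.5 × 3.02) = 1.738.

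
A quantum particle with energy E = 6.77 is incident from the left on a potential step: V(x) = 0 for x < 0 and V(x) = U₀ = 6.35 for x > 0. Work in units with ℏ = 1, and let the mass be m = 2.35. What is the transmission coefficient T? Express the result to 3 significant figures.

T = 0.639

On each side the TISE gives plane waves with k = √(2m(E − V))/ℏ: k₁ = √(2·2.35·6.77) = 5.641, k₂ = √(2·2.35·0.42) = 1.405.
Continuity of ψ and ψ′ at the step yields the reflection amplitude r = (k₁ − k₂)/(k₁ + k₂) = 0.6012; thus R = |r|² = 0.3614, T = 0.6386.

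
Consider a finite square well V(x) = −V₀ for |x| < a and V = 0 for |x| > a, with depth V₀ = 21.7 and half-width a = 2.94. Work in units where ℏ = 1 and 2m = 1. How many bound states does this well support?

The dimensionless depth is z₀ = a√(2mV₀)/ℏ = 2.94 × √(21.70) = 13.70.
A new bound state (alternating even/odd) appears each time z₀ passes a multiple of π/2, so N = ⌊2z₀/π⌋ + 1 = ⌊8.719⌋ + 1 = 9.

N = 9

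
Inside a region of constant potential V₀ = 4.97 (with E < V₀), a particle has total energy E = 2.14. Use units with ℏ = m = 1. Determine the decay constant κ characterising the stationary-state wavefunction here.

Since E < V₀ the TISE in this region is ψ'' = κ²ψ with κ = √(2m(V₀ − E))/ℏ.
κ = √(2 × 1 × 2.83) = 2.379.

κ = 2.38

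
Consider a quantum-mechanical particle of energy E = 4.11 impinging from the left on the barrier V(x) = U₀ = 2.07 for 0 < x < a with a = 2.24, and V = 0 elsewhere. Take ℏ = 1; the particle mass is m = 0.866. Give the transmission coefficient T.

T = 0.911

E > U₀: inside the barrier k₂ = √(2m(E − U₀))/ℏ = 1.880, k₂a = 4.211.
T = [1 + U₀² sin²(k₂a) / (4E(E − U₀))]⁻¹ = 1/1.098 = 0.911.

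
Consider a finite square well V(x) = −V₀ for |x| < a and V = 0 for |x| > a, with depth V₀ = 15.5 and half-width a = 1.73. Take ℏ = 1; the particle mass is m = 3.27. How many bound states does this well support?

Define the well-strength parameter z₀ = (a/ℏ)√(2mV₀) = 1.73 × √(2·3.27·15.5) = 17.42.
The even/odd transcendental equations gain one root per π/2 in z₀, giving N = 1 + ⌊2z₀/π⌋ = 1 + ⌊11.09⌋ = 12.

N = 12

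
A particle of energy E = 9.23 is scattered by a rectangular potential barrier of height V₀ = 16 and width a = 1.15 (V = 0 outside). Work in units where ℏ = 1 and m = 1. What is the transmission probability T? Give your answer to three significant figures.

E < V₀: inside the barrier ψ ∝ e^{±κx} with κ = √(2m(V₀ − E))/ℏ = 3.680.
κa = 4.232, sinh(κa) = 34.41.
The exact tunnelling result is T⁻¹ = 1 + V₀² sinh²(κa) / [4E(V₀ − E)] = 1214, so T = 0.000824.

T = 0.000824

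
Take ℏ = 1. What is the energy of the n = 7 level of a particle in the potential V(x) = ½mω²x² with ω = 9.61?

The oscillator eigenvalues are E_n = ℏω(n + ½), so E_7 = 9.61 × 7.5 = 72.08.

E = 72.1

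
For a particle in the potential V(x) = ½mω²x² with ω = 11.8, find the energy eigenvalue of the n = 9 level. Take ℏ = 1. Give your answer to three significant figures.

E = 112

The oscillator eigenvalues are E_n = ℏω(n + ½), so E_9 = 11.8 × 9.5 = 112.1.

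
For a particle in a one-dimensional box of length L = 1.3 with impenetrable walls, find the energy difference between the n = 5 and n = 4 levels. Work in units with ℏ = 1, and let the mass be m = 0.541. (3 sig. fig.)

ΔE = 48.6

E_n = n²π²ℏ²/(2mL²), so ΔE = (5² − 4²) π²ℏ²/(2mL²).
ΔE = 9 × π² / (2 × 0.541 × 1.3²) = 48.58.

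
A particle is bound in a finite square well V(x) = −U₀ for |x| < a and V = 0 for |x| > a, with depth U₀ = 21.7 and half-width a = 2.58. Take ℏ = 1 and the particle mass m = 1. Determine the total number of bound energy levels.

The dimensionless depth is z₀ = a√(2mU₀)/ℏ = 2.58 × √(43.40) = 17.00.
The even/odd transcendental equations gain one root per π/2 in z₀, giving N = 1 + ⌊2z₀/π⌋ = 1 + ⌊10.82⌋ = 11.

N = 11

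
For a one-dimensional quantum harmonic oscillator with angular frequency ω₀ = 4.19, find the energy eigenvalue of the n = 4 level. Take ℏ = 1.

E = 18.9

The oscillator eigenvalues are E_n = ℏω₀(n + ½), so E_4 = 4.19 × 4.5 = 18.86.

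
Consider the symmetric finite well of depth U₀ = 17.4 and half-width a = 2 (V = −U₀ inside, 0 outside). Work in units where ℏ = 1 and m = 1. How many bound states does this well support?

Define the well-strength parameter z₀ = (a/ℏ)√(2mU₀) = 2 × √(2·1·17.4) = 11.80.
The even/odd transcendental equations gain one root per π/2 in z₀, giving N = 1 + ⌊2z₀/π⌋ = 1 + ⌊7.511⌋ = 8.

N = 8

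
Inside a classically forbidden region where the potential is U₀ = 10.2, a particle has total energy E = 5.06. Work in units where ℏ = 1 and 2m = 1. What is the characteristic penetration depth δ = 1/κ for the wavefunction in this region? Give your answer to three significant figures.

δ = 0.441

Since E < U₀ the TISE in this region is ψ'' = κ²ψ with κ = √(2m(U₀ − E))/ℏ.
κ = √(2 × 0.5 × 5.14) = 2.267. The penetration depth is δ = 1/κ = 0.441.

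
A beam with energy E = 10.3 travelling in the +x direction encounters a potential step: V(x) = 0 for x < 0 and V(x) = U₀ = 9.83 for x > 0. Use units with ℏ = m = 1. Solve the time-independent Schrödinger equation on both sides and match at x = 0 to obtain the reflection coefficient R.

R = 0.420

On each side the TISE gives plane waves with k = √(2m(E − V))/ℏ: k₁ = √(2·1·10.3) = 4.539, k₂ = √(2·1·0.47) = 0.9695.
Matching ψ and ψ′ at x = 0 gives r = (k₁ − k₂)/(k₁ + k₂), so R = r² = 0.4199 and T = 1 − R = 0.5801.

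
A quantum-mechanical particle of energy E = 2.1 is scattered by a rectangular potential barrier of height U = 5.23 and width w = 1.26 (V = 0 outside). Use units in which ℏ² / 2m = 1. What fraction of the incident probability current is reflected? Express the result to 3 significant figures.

E < U: inside the barrier ψ ∝ e^{±κx} with κ = √(2m(U − E))/ℏ = 1.769.
κw = 2.229, sinh(κw) = 4.592.
Matching ψ, ψ′ at both faces gives T = [1 + U² sinh²(κw) / (4E(U − E))]⁻¹ = 1/22.94 = 0.0436.
R = 1 − T = 0.956.

R = 0.956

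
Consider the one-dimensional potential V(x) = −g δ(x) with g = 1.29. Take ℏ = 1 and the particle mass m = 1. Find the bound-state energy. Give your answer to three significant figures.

E = -0.832

The bound state is ψ(x) = √κ e^{−κ|x|}. The derivative jump ψ'(0⁺) − ψ'(0⁻) = −(2mg/ℏ²)ψ(0) fixes κ = mg/ℏ² = 1.290.
Then E = −ℏ²κ²/(2m) = −mg²/(2ℏ²) = -0.8321.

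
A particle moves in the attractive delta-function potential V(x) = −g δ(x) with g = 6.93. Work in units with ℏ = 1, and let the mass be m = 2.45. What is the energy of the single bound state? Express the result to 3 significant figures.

For x ≠ 0 the bound state is ψ ∝ e^{−κ|x|}; integrating the TISE across the delta gives the cusp condition 2κ = 2mg/ℏ², so κ = 16.98.
Then E = −ℏ²κ²/(2m) = −mg²/(2ℏ²) = -58.83.

E = -58.8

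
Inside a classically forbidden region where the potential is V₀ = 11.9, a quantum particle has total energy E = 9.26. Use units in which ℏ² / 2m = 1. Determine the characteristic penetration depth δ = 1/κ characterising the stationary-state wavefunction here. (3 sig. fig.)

δ = 0.615

Since E < V₀ the TISE in this region is ψ'' = κ²ψ with κ = √(2m(V₀ − E))/ℏ.
κ = √(2 × 0.5 × 2.64) = 1.625. The penetration depth is δ = 1/κ = 0.615.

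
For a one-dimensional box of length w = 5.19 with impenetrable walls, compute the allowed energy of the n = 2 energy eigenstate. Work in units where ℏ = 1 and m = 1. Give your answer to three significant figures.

Requiring ψ(0) = ψ(w) = 0 quantises k = nπ/w, hence E_n = ℏ²k²/2m = n²π²ℏ²/(2mw²).
E_2 = 2² × π² / (2 × 1 × 5.19²) = 0.7328.

E = 0.733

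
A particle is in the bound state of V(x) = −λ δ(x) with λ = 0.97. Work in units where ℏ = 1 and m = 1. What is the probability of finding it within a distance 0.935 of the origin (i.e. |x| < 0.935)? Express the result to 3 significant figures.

P = 0.837

The normalised bound state is ψ = √κ e^{−κ|x|} with κ = mλ/ℏ² = 0.9700.
P(|x| < d) = ∫_{−d}^{d} κ e^{−2κ|x|} dx = 1 − e^{−2κd} = 1 − e^{−1.814} = 0.8370.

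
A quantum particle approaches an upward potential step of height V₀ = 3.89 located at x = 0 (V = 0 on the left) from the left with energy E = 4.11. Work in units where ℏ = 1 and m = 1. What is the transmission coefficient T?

On each side the TISE gives plane waves with k = √(2m(E − V))/ℏ: k₁ = √(2·1·4.11) = 2.867, k₂ = √(2·1·0.22) = 0.6633.
Matching ψ and ψ′ at x = 0 gives r = (k₁ − k₂)/(k₁ + k₂), so R = r² = 0.3896 and T = 1 − R = 0.6104.

T = 0.610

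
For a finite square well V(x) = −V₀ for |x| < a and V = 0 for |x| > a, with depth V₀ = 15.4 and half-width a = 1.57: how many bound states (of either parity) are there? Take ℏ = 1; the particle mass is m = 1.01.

N = 6

Define the well-strength parameter z₀ = (a/ℏ)√(2mV₀) = 1.57 × √(2·1.01·15.4) = 8.757.
The even/odd transcendental equations gain one root per π/2 in z₀, giving N = 1 + ⌊2z₀/π⌋ = 1 + ⌊5.575⌋ = 6.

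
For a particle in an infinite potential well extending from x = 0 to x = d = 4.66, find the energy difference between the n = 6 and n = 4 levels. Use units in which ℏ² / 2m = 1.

ΔE = 9.09

E_n = n²π²ℏ²/(2md²), so ΔE = (6² − 4²) π²ℏ²/(2md²).
ΔE = 20 × π² / (2 × 0.5 × 4.66²) = 9.090.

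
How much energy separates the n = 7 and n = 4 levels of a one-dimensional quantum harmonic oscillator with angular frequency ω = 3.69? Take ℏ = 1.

ΔE = 11.1

E_n = ℏω(n + ½), so ΔE = (7 − 4) ℏω = 3 × 3.69 = 11.07.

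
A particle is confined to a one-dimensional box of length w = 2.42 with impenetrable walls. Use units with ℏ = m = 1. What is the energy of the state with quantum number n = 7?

E = 41.3

Requiring ψ(0) = ψ(w) = 0 quantises k = nπ/w, hence E_n = ℏ²k²/2m = n²π²ℏ²/(2mw²).
E_7 = 7² × π² / (2 × 1 × 2.42²) = 41.29.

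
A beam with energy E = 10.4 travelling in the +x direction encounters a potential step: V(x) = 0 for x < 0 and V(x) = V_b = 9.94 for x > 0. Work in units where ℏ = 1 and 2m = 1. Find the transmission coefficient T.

T = 0.574

On each side the TISE gives plane waves with k = √(2m(E − V))/ℏ: k₁ = √(2·½·10.4) = 3.225, k₂ = √(2·½·0.46) = 0.6782.
Continuity of ψ and ψ′ at the step yields the reflection amplitude r = (k₁ − k₂)/(k₁ + k₂) = 0.6525; thus R = |r|² = 0.4257, T = 0.5743.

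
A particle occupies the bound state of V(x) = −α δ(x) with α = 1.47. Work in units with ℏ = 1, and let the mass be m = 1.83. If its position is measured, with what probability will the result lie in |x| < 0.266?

P = 0.761

The normalised bound state is ψ = √κ e^{−κ|x|} with κ = mα/ℏ² = 2.690.
P(|x| < d) = ∫_{−d}^{d} κ e^{−2κ|x|} dx = 1 − e^{−2κd} = 1 − e^{−1.431} = 0.7610.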